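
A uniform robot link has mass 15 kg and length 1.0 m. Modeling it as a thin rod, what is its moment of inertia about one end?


I = (1/3) * m * L^2
= (1/3) * 15 * 1.0^2
= 0.333333 * 15 * 1.0
= 5.0 kg*m^2


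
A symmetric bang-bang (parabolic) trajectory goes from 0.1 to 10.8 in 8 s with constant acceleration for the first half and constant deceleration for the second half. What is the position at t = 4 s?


Symmetric rest-to-rest: each phase covers (pf-p0)/2 in time T/2. 0.5*a*(T/2)^2 = (pf-p0)/2 => a = 4*(pf-p0)/T^2
a = 4*(10.8-0.1)/8^2 = 0.6688
t = 4 is in the acceleration phase (t <= T/2).
p = p0 + 0.5*a*t^2 = 0.1 + 0.5*0.6688*4^2
= 5.45


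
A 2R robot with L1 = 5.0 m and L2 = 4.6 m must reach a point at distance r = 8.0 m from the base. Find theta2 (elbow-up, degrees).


cos(theta2) = (r^2 - L1^2 - L2^2) / (2*L1*L2)
cos(theta2) = (64.0 - 25.0 - 21.16) / 46.0
cos(theta2) = 0.387826
theta2 = 67.1807 degrees


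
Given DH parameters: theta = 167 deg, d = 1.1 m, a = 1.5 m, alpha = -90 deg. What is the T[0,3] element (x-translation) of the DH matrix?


T[0,3] = a * cos(theta)
= 1.5 * cos(167 deg)
= 1.5 * -0.9744
= -1.4616


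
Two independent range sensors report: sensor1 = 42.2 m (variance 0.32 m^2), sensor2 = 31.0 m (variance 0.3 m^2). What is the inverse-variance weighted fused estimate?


w1 = (1/var1) / (1/var1 + 1/var2)
   = 3.125 / (3.125 + 3.3333) = 0.4839
w2 = 1 - w1 = 0.5161
fused = w1*s1 + w2*s2 = 20.4194 + 16.0
= 36.4194 m


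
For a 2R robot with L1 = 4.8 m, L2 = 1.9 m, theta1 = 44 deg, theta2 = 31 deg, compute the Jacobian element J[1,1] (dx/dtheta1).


J[1,1] = -L1*sin(t1) - L2*sin(t1+t2)
= -4.8*sin(44) - 1.9*sin(75)
= -5.1696


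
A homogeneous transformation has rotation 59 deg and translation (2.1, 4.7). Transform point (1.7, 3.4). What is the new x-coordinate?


x' = cos(theta)*px - sin(theta)*py + tx
= 0.515*1.7 - 0.8572*3.4 + 2.1
= 0.0612


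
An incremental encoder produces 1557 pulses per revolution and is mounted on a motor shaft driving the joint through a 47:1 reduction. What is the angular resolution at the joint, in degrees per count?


counts per rev = 1557
effective counts at joint = 1557 * 47 = 73179
resolution = 360 / 73179
= 0.0049 deg/count


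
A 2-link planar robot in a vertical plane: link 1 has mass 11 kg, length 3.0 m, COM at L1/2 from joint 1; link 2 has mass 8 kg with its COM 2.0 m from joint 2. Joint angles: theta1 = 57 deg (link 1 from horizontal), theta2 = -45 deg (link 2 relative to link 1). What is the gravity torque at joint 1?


Horizontal distance from joint 1 to link-1 COM:
  x_c1 = (L1/2)*cos(t1) = 1.5 * 0.5446 = 0.817 m
Horizontal distance from joint 1 to link-2 COM:
  x_c2 = L1*cos(t1) + Lc2*cos(t1+t2)
       = 3.0*0.5446 + 2.0*0.9781 = 3.5902 m
tau1 = m1*g*x_c1 + m2*g*x_c2
     = 11*9.81*0.817 + 8*9.81*3.5902
     = 88.158 + 281.7599
     = 369.9179 Nm


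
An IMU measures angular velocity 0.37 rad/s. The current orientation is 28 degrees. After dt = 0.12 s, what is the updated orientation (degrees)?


delta_theta = w * dt = 0.37 * 0.12 = 0.0444 rad
= 2.5439 deg
theta_new = 28 + 2.5439 = 30.5439 deg


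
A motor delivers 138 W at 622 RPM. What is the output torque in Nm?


omega = 622 * 2*pi/60 = 65.1357 rad/s
tau = P / omega = 138 / 65.1357
= 2.1187 Nm


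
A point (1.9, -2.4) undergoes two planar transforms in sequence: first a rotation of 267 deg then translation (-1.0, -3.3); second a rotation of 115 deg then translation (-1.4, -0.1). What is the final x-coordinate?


After transform 1:
x1 = cos(267)*1.9 - sin(267)*-2.4 + -1.0 = -3.4961
y1 = sin(267)*1.9 + cos(267)*-2.4 + -3.3 = -5.0718
After transform 2:
x2 = cos(115)*-3.4961 - sin(115)*-5.0718 + -1.4
= 4.6741


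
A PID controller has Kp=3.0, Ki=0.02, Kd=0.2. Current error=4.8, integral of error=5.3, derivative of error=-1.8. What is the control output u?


u = Kp*e + Ki*int(e) + Kd*de/dt
= 3.0*4.8 + 0.02*5.3 + 0.2*(-1.8)
= 14.4 + 0.106 + -0.36
= 14.146


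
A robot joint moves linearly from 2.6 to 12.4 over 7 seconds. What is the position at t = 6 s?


s = t/T = 6/7 = 0.8571
p(t) = p0 + (pf-p0)*s
= 2.6 + (12.4 - 2.6) * 0.8571
= 11.0


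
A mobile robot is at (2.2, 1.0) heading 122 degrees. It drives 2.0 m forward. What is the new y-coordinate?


y_new = y0 + d*sin(theta)
= 1.0 + 2.0*sin(122)
= 1.0 + 1.6961
= 2.6961


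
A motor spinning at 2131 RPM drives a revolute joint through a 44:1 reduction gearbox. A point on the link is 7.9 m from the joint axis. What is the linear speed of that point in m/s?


omega_motor = 2131 * 2*pi/60 = 223.1578 rad/s
omega_joint = omega_motor / 44 = 5.0718 rad/s
v = omega_joint * r = 5.0718 * 7.9
= 40.067 m/s


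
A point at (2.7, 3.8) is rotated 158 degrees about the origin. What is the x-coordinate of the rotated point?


x' = x*cos(theta) - y*sin(theta)
cos(158 deg) = -0.9272, sin(158 deg) = 0.3746
x' = 2.7 * -0.9272 - 3.8 * 0.3746
= -2.5034 - 1.4235
= -3.9269


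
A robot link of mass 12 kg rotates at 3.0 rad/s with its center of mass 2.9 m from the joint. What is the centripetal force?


F = m * omega^2 * r
= 12 * 3.0^2 * 2.9
= 12 * 9.0 * 2.9
= 313.2 N


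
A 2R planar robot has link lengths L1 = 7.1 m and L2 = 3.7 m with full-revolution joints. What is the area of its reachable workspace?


r_max = L1 + L2 = 10.8 m
r_min = |L1 - L2| = 3.4 m
Area = pi*(r_max^2 - r_min^2)
= pi*(116.64 - 11.56)
= pi * 105.08
= 330.1186 m^2


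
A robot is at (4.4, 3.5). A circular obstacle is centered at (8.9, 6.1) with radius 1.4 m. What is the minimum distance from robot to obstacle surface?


center_dist = sqrt((4.4-8.9)^2 + (3.5-6.1)^2)
= sqrt(20.25 + 6.76)
= 5.1971
min_dist = center_dist - radius = 5.1971 - 1.4 = 3.7971 m


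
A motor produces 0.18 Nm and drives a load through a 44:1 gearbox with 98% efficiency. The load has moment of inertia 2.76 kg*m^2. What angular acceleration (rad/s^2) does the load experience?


tau_out = tau_motor * N * eta
= 0.18 * 44 * 0.98 = 7.7616 Nm
alpha = tau_out / I = 7.7616 / 2.76
= 2.8122 rad/s^2


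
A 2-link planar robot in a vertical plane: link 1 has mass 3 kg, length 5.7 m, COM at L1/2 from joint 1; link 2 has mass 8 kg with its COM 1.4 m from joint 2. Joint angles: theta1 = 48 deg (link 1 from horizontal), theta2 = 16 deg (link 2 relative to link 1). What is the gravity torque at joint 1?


Horizontal distance from joint 1 to link-1 COM:
  x_c1 = (L1/2)*cos(t1) = 2.85 * 0.6691 = 1.907 m
Horizontal distance from joint 1 to link-2 COM:
  x_c2 = L1*cos(t1) + Lc2*cos(t1+t2)
       = 5.7*0.6691 + 1.4*0.4384 = 4.4278 m
tau1 = m1*g*x_c1 + m2*g*x_c2
     = 3*9.81*1.907 + 8*9.81*4.4278
     = 56.1237 + 347.4909
     = 403.6146 Nm


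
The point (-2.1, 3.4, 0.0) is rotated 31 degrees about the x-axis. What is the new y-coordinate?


Rotation about x-axis: y' = y*cos(theta) - z*sin(theta)
= 3.4 * 0.8572 - 0.0 * 0.515
= 2.9144


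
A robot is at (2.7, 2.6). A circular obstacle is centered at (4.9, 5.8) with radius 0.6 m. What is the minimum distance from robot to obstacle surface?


center_dist = sqrt((2.7-4.9)^2 + (2.6-5.8)^2)
= sqrt(4.84 + 10.24)
= 3.8833
min_dist = center_dist - radius = 3.8833 - 0.6 = 3.2833 m


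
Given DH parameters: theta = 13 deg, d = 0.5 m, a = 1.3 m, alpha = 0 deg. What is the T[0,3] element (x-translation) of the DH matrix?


T[0,3] = a * cos(theta)
= 1.3 * cos(13 deg)
= 1.3 * 0.9744
= 1.2667


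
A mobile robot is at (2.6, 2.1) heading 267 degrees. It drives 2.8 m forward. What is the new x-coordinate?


x_new = x0 + d*cos(theta)
= 2.6 + 2.8*cos(267)
= 2.6 + -0.1465
= 2.4535


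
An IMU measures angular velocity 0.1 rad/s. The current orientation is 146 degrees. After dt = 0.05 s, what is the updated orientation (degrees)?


delta_theta = w * dt = 0.1 * 0.05 = 0.005 rad
= 0.2865 deg
theta_new = 146 + 0.2865 = 146.2865 deg


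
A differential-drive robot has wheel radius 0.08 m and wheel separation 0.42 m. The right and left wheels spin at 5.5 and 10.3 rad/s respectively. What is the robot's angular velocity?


vR = r*wR = 0.08*5.5 = 0.44 m/s
vL = r*wL = 0.08*10.3 = 0.824 m/s
v = (vR+vL)/2 = 0.632 m/s
omega = (vR-vL)/L = -0.9143 rad/s
angular velocity = -0.9143 rad/s


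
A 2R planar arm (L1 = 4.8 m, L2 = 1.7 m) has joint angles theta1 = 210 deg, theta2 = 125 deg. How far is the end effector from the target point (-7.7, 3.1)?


End effector via forward kinematics:
x = L1*cos(t1) + L2*cos(t1+t2) = -2.6162
y = L1*sin(t1) + L2*sin(t1+t2) = -3.1185
Distance to target:
d = sqrt((-7.7 - -2.6162)^2 + (3.1 - -3.1185)^2)
= sqrt(25.845 + 38.6691)
= 8.0321 m


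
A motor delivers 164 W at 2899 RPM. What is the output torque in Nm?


omega = 2899 * 2*pi/60 = 303.5826 rad/s
tau = P / omega = 164 / 303.5826
= 0.5402 Nm


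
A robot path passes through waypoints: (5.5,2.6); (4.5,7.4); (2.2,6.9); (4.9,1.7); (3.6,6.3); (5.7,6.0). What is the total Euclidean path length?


Segment lengths:
  seg1 = sqrt((-1.0)^2 + (4.8)^2) = 4.9031
  seg2 = sqrt((-2.3)^2 + (-0.5)^2) = 2.3537
  seg3 = sqrt((2.7)^2 + (-5.2)^2) = 5.8592
  seg4 = sqrt((-1.3)^2 + (4.6)^2) = 4.7802
  seg5 = sqrt((2.1)^2 + (-0.3)^2) = 2.1213
Total = 20.0174


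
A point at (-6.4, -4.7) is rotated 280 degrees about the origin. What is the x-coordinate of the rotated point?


x' = x*cos(theta) - y*sin(theta)
cos(280 deg) = 0.1736, sin(280 deg) = -0.9848
x' = -6.4 * 0.1736 - -4.7 * -0.9848
= -1.1113 - 4.6286
= -5.7399


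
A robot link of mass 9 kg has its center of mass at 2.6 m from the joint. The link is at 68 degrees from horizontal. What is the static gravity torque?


tau = m*g*L*cos(angle)
= 9 * 9.81 * 2.6 * cos(68 deg)
= 9 * 9.81 * 2.6 * 0.3746
= 85.9924 Nm


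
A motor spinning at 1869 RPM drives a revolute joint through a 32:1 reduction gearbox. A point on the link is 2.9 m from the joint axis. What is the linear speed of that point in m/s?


omega_motor = 1869 * 2*pi/60 = 195.7212 rad/s
omega_joint = omega_motor / 32 = 6.1163 rad/s
v = omega_joint * r = 6.1163 * 2.9
= 17.7372 m/s


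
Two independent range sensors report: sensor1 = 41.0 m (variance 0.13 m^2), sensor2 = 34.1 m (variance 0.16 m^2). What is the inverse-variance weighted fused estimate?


w1 = (1/var1) / (1/var1 + 1/var2)
   = 7.6923 / (7.6923 + 6.25) = 0.5517
w2 = 1 - w1 = 0.4483
fused = w1*s1 + w2*s2 = 22.6207 + 15.2862
= 37.9069 m


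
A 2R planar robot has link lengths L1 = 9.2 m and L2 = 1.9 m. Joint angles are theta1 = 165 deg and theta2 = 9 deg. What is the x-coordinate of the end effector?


Convert angles to radians: theta1 = 2.8798, theta2 = 0.1571
x = L1*cos(theta1) + L2*cos(theta1+theta2)
x = -8.8865 + -1.8896
x = -10.7761


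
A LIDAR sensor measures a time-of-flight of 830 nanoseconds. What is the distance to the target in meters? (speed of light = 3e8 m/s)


tof = 830 ns = 8.3e-07 s
dist = c * tof / 2
= 3e8 * 8.3e-07 / 2
= 124.5 m


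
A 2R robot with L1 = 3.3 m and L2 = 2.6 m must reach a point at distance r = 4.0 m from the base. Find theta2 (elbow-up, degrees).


cos(theta2) = (r^2 - L1^2 - L2^2) / (2*L1*L2)
cos(theta2) = (16.0 - 10.89 - 6.76) / 17.16
cos(theta2) = -0.096154
theta2 = 95.5177 degrees


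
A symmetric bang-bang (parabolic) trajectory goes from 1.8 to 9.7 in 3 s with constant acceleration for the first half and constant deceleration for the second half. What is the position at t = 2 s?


Symmetric rest-to-rest: each phase covers (pf-p0)/2 in time T/2. 0.5*a*(T/2)^2 = (pf-p0)/2 => a = 4*(pf-p0)/T^2
a = 4*(9.7-1.8)/3^2 = 3.5111
t = 2 is in the deceleration phase (t > T/2).
p = pf - 0.5*a*(T-t)^2 = 9.7 - 0.5*3.5111*1^2
= 7.9444


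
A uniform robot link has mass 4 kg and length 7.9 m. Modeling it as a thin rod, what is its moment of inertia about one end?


I = (1/3) * m * L^2
= (1/3) * 4 * 7.9^2
= 0.333333 * 4 * 62.41
= 83.2133 kg*m^2


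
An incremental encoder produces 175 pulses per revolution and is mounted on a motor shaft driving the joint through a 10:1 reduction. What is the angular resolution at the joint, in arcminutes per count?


counts per rev = 175
effective counts at joint = 175 * 10 = 1750
resolution = 360*60 / 1750
= 12.3429 arcmin/count


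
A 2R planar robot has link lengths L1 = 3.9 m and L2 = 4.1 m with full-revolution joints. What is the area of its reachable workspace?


r_max = L1 + L2 = 8.0 m
r_min = |L1 - L2| = 0.2 m
Area = pi*(r_max^2 - r_min^2)
= pi*(64.0 - 0.04)
= pi * 63.96
= 200.9363 m^2


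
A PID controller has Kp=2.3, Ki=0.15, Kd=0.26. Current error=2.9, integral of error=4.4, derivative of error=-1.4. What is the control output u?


u = Kp*e + Ki*int(e) + Kd*de/dt
= 2.3*2.9 + 0.15*4.4 + 0.26*(-1.4)
= 6.67 + 0.66 + -0.364
= 6.966


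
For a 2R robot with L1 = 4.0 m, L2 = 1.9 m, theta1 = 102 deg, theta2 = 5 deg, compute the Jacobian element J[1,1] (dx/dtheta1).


J[1,1] = -L1*sin(t1) - L2*sin(t1+t2)
= -4.0*sin(102) - 1.9*sin(107)
= -5.7296


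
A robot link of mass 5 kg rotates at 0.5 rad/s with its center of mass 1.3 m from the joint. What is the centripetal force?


F = m * omega^2 * r
= 5 * 0.5^2 * 1.3
= 5 * 0.25 * 1.3
= 1.625 N


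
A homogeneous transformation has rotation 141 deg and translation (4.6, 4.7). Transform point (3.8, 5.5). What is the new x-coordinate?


x' = cos(theta)*px - sin(theta)*py + tx
= -0.7771*3.8 - 0.6293*5.5 + 4.6
= -1.8144


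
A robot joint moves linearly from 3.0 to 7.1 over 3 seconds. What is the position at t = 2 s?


s = t/T = 2/3 = 0.6667
p(t) = p0 + (pf-p0)*s
= 3.0 + (7.1 - 3.0) * 0.6667
= 5.7333


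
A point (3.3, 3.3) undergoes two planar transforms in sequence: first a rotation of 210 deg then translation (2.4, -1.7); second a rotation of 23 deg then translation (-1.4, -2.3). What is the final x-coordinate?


After transform 1:
x1 = cos(210)*3.3 - sin(210)*3.3 + 2.4 = 1.1921
y1 = sin(210)*3.3 + cos(210)*3.3 + -1.7 = -6.2079
After transform 2:
x2 = cos(23)*1.1921 - sin(23)*-6.2079 + -1.4
= 2.123


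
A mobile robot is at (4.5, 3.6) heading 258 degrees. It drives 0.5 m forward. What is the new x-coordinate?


x_new = x0 + d*cos(theta)
= 4.5 + 0.5*cos(258)
= 4.5 + -0.104
= 4.396


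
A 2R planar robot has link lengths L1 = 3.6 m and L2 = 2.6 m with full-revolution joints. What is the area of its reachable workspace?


r_max = L1 + L2 = 6.2 m
r_min = |L1 - L2| = 1.0 m
Area = pi*(r_max^2 - r_min^2)
= pi*(38.44 - 1.0)
= pi * 37.44
= 117.6212 m^2


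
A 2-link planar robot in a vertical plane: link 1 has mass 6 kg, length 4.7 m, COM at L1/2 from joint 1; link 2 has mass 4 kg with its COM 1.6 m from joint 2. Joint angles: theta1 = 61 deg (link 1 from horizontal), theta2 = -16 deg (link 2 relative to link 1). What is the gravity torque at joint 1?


Horizontal distance from joint 1 to link-1 COM:
  x_c1 = (L1/2)*cos(t1) = 2.35 * 0.4848 = 1.1393 m
Horizontal distance from joint 1 to link-2 COM:
  x_c2 = L1*cos(t1) + Lc2*cos(t1+t2)
       = 4.7*0.4848 + 1.6*0.7071 = 3.41 m
tau1 = m1*g*x_c1 + m2*g*x_c2
     = 6*9.81*1.1393 + 4*9.81*3.41
     = 67.0594 + 133.8075
     = 200.8668 Nm


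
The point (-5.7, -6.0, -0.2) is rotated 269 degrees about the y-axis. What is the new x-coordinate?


Rotation about y-axis: x' = x*cos(theta) + z*sin(theta)
= -5.7 * -0.0175 + -0.2 * -0.9998
= 0.2994


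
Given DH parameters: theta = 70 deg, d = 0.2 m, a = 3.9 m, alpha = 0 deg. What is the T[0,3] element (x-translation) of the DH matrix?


T[0,3] = a * cos(theta)
= 3.9 * cos(70 deg)
= 3.9 * 0.342
= 1.3339


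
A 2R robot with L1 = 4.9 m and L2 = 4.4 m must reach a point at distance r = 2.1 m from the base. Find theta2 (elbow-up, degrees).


cos(theta2) = (r^2 - L1^2 - L2^2) / (2*L1*L2)
cos(theta2) = (4.41 - 24.01 - 19.36) / 43.12
cos(theta2) = -0.903525
theta2 = 154.6254 degrees


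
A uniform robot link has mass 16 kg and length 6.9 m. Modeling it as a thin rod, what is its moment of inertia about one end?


I = (1/3) * m * L^2
= (1/3) * 16 * 6.9^2
= 0.333333 * 16 * 47.61
= 253.92 kg*m^2


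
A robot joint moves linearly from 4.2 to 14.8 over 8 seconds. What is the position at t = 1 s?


s = t/T = 1/8 = 0.125
p(t) = p0 + (pf-p0)*s
= 4.2 + (14.8 - 4.2) * 0.125
= 5.525


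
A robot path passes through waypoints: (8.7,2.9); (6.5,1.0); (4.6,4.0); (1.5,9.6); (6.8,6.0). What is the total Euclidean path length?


Segment lengths:
  seg1 = sqrt((-2.2)^2 + (-1.9)^2) = 2.9069
  seg2 = sqrt((-1.9)^2 + (3.0)^2) = 3.5511
  seg3 = sqrt((-3.1)^2 + (5.6)^2) = 6.4008
  seg4 = sqrt((5.3)^2 + (-3.6)^2) = 6.407
Total = 19.2658


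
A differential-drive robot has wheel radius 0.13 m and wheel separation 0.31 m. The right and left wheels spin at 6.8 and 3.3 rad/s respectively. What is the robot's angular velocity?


vR = r*wR = 0.13*6.8 = 0.884 m/s
vL = r*wL = 0.13*3.3 = 0.429 m/s
v = (vR+vL)/2 = 0.6565 m/s
omega = (vR-vL)/L = 1.4677 rad/s
angular velocity = 1.4677 rad/s


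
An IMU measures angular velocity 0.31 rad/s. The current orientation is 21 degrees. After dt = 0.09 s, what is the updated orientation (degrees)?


delta_theta = w * dt = 0.31 * 0.09 = 0.0279 rad
= 1.5986 deg
theta_new = 21 + 1.5986 = 22.5986 deg


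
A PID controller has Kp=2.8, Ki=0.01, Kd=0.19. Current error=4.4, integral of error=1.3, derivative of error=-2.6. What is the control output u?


u = Kp*e + Ki*int(e) + Kd*de/dt
= 2.8*4.4 + 0.01*1.3 + 0.19*(-2.6)
= 12.32 + 0.013 + -0.494
= 11.839


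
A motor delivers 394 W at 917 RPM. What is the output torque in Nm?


omega = 917 * 2*pi/60 = 96.028 rad/s
tau = P / omega = 394 / 96.028
= 4.103 Nm


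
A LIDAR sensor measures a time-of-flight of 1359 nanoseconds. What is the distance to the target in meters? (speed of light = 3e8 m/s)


tof = 1359 ns = 1.359e-06 s
dist = c * tof / 2
= 3e8 * 1.359e-06 / 2
= 203.85 m


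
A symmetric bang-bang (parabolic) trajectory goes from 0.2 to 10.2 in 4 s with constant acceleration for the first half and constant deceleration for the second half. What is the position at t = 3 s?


Symmetric rest-to-rest: each phase covers (pf-p0)/2 in time T/2. 0.5*a*(T/2)^2 = (pf-p0)/2 => a = 4*(pf-p0)/T^2
a = 4*(10.2-0.2)/4^2 = 2.5
t = 3 is in the deceleration phase (t > T/2).
p = pf - 0.5*a*(T-t)^2 = 10.2 - 0.5*2.5*1^2
= 8.95


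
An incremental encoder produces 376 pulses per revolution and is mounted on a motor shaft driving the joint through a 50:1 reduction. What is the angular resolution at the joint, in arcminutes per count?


counts per rev = 376
effective counts at joint = 376 * 50 = 18800
resolution = 360*60 / 18800
= 1.1489 arcmin/count


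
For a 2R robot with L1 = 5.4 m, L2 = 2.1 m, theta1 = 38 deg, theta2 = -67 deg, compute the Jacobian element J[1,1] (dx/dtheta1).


J[1,1] = -L1*sin(t1) - L2*sin(t1+t2)
= -5.4*sin(38) - 2.1*sin(-29)
= -2.3065


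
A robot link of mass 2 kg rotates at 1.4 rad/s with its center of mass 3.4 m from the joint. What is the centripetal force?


F = m * omega^2 * r
= 2 * 1.4^2 * 3.4
= 2 * 1.96 * 3.4
= 13.328 N


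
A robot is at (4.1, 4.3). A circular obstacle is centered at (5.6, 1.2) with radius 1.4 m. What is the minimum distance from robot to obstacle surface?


center_dist = sqrt((4.1-5.6)^2 + (4.3-1.2)^2)
= sqrt(2.25 + 9.61)
= 3.4438
min_dist = center_dist - radius = 3.4438 - 1.4 = 2.0438 m


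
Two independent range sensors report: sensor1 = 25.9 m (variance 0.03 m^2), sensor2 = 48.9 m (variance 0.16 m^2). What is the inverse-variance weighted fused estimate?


w1 = (1/var1) / (1/var1 + 1/var2)
   = 33.3333 / (33.3333 + 6.25) = 0.8421
w2 = 1 - w1 = 0.1579
fused = w1*s1 + w2*s2 = 21.8105 + 7.7211
= 29.5316 m


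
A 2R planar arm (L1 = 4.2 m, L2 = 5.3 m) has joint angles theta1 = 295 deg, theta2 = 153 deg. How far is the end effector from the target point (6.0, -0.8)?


End effector via forward kinematics:
x = L1*cos(t1) + L2*cos(t1+t2) = 1.96
y = L1*sin(t1) + L2*sin(t1+t2) = 1.4903
Distance to target:
d = sqrt((6.0 - 1.96)^2 + (-0.8 - 1.4903)^2)
= sqrt(16.3219 + 5.2454)
= 4.6441 m


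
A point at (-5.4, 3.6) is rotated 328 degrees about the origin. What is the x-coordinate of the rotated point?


x' = x*cos(theta) - y*sin(theta)
cos(328 deg) = 0.848, sin(328 deg) = -0.5299
x' = -5.4 * 0.848 - 3.6 * -0.5299
= -4.5795 - -1.9077
= -2.6718


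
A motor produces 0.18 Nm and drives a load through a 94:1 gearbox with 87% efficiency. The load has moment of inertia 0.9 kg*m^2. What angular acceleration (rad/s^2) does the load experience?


tau_out = tau_motor * N * eta
= 0.18 * 94 * 0.87 = 14.7204 Nm
alpha = tau_out / I = 14.7204 / 0.9
= 16.356 rad/s^2


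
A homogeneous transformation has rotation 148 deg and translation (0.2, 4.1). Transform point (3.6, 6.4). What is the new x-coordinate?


x' = cos(theta)*px - sin(theta)*py + tx
= -0.848*3.6 - 0.5299*6.4 + 0.2
= -6.2445


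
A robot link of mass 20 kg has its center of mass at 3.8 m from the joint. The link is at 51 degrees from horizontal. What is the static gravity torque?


tau = m*g*L*cos(angle)
= 20 * 9.81 * 3.8 * cos(51 deg)
= 20 * 9.81 * 3.8 * 0.6293
= 469.1961 Nm


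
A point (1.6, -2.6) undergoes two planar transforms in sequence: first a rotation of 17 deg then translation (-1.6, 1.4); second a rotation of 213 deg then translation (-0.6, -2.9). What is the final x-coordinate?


After transform 1:
x1 = cos(17)*1.6 - sin(17)*-2.6 + -1.6 = 0.6903
y1 = sin(17)*1.6 + cos(17)*-2.6 + 1.4 = -0.6186
After transform 2:
x2 = cos(213)*0.6903 - sin(213)*-0.6186 + -0.6
= -1.5158


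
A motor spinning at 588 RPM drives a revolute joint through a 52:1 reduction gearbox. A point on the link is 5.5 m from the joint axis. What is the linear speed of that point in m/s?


omega_motor = 588 * 2*pi/60 = 61.5752 rad/s
omega_joint = omega_motor / 52 = 1.1841 rad/s
v = omega_joint * r = 1.1841 * 5.5
= 6.5128 m/s


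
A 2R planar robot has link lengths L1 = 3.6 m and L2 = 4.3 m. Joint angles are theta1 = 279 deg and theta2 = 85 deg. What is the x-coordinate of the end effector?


Convert angles to radians: theta1 = 4.8695, theta2 = 1.4835
x = L1*cos(theta1) + L2*cos(theta1+theta2)
x = 0.5632 + 4.2895
x = 4.8527


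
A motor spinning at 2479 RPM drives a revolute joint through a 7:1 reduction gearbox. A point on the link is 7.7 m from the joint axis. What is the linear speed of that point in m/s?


omega_motor = 2479 * 2*pi/60 = 259.6003 rad/s
omega_joint = omega_motor / 7 = 37.0858 rad/s
v = omega_joint * r = 37.0858 * 7.7
= 285.5603 m/s


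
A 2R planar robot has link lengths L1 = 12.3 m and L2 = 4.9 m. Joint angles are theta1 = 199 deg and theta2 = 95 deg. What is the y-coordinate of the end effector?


Convert angles to radians: theta1 = 3.4732, theta2 = 1.6581
y = L1*sin(theta1) + L2*sin(theta1+theta2)
y = -4.0045 + -4.4764
y = -8.4809


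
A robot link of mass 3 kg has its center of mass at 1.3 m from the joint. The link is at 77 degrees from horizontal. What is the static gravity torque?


tau = m*g*L*cos(angle)
= 3 * 9.81 * 1.3 * cos(77 deg)
= 3 * 9.81 * 1.3 * 0.225
= 8.6064 Nm


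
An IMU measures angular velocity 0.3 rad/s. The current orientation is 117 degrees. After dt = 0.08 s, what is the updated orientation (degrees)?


delta_theta = w * dt = 0.3 * 0.08 = 0.024 rad
= 1.3751 deg
theta_new = 117 + 1.3751 = 118.3751 deg


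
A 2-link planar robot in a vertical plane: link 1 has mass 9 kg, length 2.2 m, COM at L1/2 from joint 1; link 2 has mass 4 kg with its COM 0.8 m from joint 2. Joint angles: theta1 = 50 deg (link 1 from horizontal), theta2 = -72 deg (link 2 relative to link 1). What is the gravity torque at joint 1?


Horizontal distance from joint 1 to link-1 COM:
  x_c1 = (L1/2)*cos(t1) = 1.1 * 0.6428 = 0.7071 m
Horizontal distance from joint 1 to link-2 COM:
  x_c2 = L1*cos(t1) + Lc2*cos(t1+t2)
       = 2.2*0.6428 + 0.8*0.9272 = 2.1559 m
tau1 = m1*g*x_c1 + m2*g*x_c2
     = 9*9.81*0.7071 + 4*9.81*2.1559
     = 62.4269 + 84.5967
     = 147.0236 Nm


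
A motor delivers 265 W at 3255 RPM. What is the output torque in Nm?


omega = 3255 * 2*pi/60 = 340.8628 rad/s
tau = P / omega = 265 / 340.8628
= 0.7774 Nm


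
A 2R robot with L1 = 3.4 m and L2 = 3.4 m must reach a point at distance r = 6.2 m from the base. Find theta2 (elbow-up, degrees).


cos(theta2) = (r^2 - L1^2 - L2^2) / (2*L1*L2)
cos(theta2) = (38.44 - 11.56 - 11.56) / 23.12
cos(theta2) = 0.66263
theta2 = 48.4993 degrees


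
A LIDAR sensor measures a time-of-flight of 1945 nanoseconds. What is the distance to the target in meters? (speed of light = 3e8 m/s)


tof = 1945 ns = 1.945e-06 s
dist = c * tof / 2
= 3e8 * 1.945e-06 / 2
= 291.75 m


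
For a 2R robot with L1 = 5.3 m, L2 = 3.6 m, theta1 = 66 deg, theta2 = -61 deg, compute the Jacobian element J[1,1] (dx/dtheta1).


J[1,1] = -L1*sin(t1) - L2*sin(t1+t2)
= -5.3*sin(66) - 3.6*sin(5)
= -5.1556


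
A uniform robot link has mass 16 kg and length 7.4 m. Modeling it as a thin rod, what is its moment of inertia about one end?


I = (1/3) * m * L^2
= (1/3) * 16 * 7.4^2
= 0.333333 * 16 * 54.76
= 292.0533 kg*m^2


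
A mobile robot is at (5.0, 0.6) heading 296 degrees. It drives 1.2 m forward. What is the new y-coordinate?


y_new = y0 + d*sin(theta)
= 0.6 + 1.2*sin(296)
= 0.6 + -1.0786
= -0.4786


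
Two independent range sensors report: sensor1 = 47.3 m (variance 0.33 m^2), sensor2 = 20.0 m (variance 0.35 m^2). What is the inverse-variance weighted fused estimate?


w1 = (1/var1) / (1/var1 + 1/var2)
   = 3.0303 / (3.0303 + 2.8571) = 0.5147
w2 = 1 - w1 = 0.4853
fused = w1*s1 + w2*s2 = 24.3456 + 9.7059
= 34.0515 m


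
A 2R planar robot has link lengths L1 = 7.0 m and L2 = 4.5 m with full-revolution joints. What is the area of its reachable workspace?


r_max = L1 + L2 = 11.5 m
r_min = |L1 - L2| = 2.5 m
Area = pi*(r_max^2 - r_min^2)
= pi*(132.25 - 6.25)
= pi * 126.0
= 395.8407 m^2


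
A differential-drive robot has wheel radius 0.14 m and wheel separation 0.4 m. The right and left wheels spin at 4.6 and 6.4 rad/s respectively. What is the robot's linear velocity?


vR = r*wR = 0.14*4.6 = 0.644 m/s
vL = r*wL = 0.14*6.4 = 0.896 m/s
v = (vR+vL)/2 = 0.77 m/s
omega = (vR-vL)/L = -0.63 rad/s
linear velocity = 0.77 m/s


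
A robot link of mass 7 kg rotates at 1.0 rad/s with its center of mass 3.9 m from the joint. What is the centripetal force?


F = m * omega^2 * r
= 7 * 1.0^2 * 3.9
= 7 * 1.0 * 3.9
= 27.3 N


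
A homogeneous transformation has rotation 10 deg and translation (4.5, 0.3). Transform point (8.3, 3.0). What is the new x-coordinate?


x' = cos(theta)*px - sin(theta)*py + tx
= 0.9848*8.3 - 0.1736*3.0 + 4.5
= 12.153


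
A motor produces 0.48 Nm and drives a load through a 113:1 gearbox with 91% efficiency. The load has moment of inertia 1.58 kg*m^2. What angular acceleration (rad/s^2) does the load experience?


tau_out = tau_motor * N * eta
= 0.48 * 113 * 0.91 = 49.3584 Nm
alpha = tau_out / I = 49.3584 / 1.58
= 31.2395 rad/s^2


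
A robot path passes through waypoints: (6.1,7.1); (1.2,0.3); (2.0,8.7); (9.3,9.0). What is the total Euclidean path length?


Segment lengths:
  seg1 = sqrt((-4.9)^2 + (-6.8)^2) = 8.3815
  seg2 = sqrt((0.8)^2 + (8.4)^2) = 8.438
  seg3 = sqrt((7.3)^2 + (0.3)^2) = 7.3062
Total = 24.1257


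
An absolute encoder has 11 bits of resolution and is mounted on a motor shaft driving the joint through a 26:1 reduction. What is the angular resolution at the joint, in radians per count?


counts = 2^11 = 2048
effective counts at joint = 2048 * 26 = 53248
resolution = 2*pi / 53248
= 1.1800e-04 rad/count


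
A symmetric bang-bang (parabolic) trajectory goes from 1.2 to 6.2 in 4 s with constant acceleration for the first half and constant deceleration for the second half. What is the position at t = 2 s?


Symmetric rest-to-rest: each phase covers (pf-p0)/2 in time T/2. 0.5*a*(T/2)^2 = (pf-p0)/2 => a = 4*(pf-p0)/T^2
a = 4*(6.2-1.2)/4^2 = 1.25
t = 2 is in the acceleration phase (t <= T/2).
p = p0 + 0.5*a*t^2 = 1.2 + 0.5*1.25*2^2
= 3.7


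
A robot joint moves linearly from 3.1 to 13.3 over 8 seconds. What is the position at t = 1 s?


s = t/T = 1/8 = 0.125
p(t) = p0 + (pf-p0)*s
= 3.1 + (13.3 - 3.1) * 0.125
= 4.375


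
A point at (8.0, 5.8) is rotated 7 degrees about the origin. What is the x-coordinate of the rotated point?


x' = x*cos(theta) - y*sin(theta)
cos(7 deg) = 0.9925, sin(7 deg) = 0.1219
x' = 8.0 * 0.9925 - 5.8 * 0.1219
= 7.9404 - 0.7068
= 7.2335


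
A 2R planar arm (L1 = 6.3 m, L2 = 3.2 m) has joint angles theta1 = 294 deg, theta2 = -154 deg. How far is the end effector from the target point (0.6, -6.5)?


End effector via forward kinematics:
x = L1*cos(t1) + L2*cos(t1+t2) = 0.1111
y = L1*sin(t1) + L2*sin(t1+t2) = -3.6984
Distance to target:
d = sqrt((0.6 - 0.1111)^2 + (-6.5 - -3.6984)^2)
= sqrt(0.239 + 7.8489)
= 2.8439 m


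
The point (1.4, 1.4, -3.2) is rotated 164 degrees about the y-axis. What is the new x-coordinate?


Rotation about y-axis: x' = x*cos(theta) + z*sin(theta)
= 1.4 * -0.9613 + -3.2 * 0.2756
= -2.2278


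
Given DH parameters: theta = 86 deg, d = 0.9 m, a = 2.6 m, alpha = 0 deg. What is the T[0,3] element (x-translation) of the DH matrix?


T[0,3] = a * cos(theta)
= 2.6 * cos(86 deg)
= 2.6 * 0.0698
= 0.1814


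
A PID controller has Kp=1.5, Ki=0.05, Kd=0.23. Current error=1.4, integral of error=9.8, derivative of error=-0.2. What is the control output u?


u = Kp*e + Ki*int(e) + Kd*de/dt
= 1.5*1.4 + 0.05*9.8 + 0.23*(-0.2)
= 2.1 + 0.49 + -0.046
= 2.544


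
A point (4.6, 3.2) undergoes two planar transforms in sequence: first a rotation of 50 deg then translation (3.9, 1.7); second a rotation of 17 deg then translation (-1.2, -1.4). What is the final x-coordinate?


After transform 1:
x1 = cos(50)*4.6 - sin(50)*3.2 + 3.9 = 4.4055
y1 = sin(50)*4.6 + cos(50)*3.2 + 1.7 = 7.2807
After transform 2:
x2 = cos(17)*4.4055 - sin(17)*7.2807 + -1.2
= 0.8843


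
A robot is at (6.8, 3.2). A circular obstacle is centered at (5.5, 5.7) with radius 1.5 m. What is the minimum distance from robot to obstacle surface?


center_dist = sqrt((6.8-5.5)^2 + (3.2-5.7)^2)
= sqrt(1.69 + 6.25)
= 2.8178
min_dist = center_dist - radius = 2.8178 - 1.5 = 1.3178 m


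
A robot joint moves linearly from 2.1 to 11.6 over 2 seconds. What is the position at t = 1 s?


s = t/T = 1/2 = 0.5
p(t) = p0 + (pf-p0)*s
= 2.1 + (11.6 - 2.1) * 0.5
= 6.85


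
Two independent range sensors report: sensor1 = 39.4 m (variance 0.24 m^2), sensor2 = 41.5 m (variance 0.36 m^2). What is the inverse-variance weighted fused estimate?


w1 = (1/var1) / (1/var1 + 1/var2)
   = 4.1667 / (4.1667 + 2.7778) = 0.6
w2 = 1 - w1 = 0.4
fused = w1*s1 + w2*s2 = 23.64 + 16.6
= 40.24 m


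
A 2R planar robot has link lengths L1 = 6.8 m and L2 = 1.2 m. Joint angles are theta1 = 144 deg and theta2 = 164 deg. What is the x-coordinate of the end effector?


Convert angles to radians: theta1 = 2.5133, theta2 = 2.8623
x = L1*cos(theta1) + L2*cos(theta1+theta2)
x = -5.5013 + 0.7388
x = -4.7625


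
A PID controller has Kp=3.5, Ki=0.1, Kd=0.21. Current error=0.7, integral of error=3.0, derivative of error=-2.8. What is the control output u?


u = Kp*e + Ki*int(e) + Kd*de/dt
= 3.5*0.7 + 0.1*3.0 + 0.21*(-2.8)
= 2.45 + 0.3 + -0.588
= 2.162


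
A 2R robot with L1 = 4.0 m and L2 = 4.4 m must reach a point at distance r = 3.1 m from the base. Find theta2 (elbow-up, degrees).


cos(theta2) = (r^2 - L1^2 - L2^2) / (2*L1*L2)
cos(theta2) = (9.61 - 16.0 - 19.36) / 35.2
cos(theta2) = -0.731534
theta2 = 137.0152 degrees


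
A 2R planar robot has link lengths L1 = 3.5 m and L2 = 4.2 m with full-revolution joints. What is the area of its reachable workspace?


r_max = L1 + L2 = 7.7 m
r_min = |L1 - L2| = 0.7 m
Area = pi*(r_max^2 - r_min^2)
= pi*(59.29 - 0.49)
= pi * 58.8
= 184.7256 m^2


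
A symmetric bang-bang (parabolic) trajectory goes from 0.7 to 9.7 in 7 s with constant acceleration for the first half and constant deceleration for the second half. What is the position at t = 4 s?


Symmetric rest-to-rest: each phase covers (pf-p0)/2 in time T/2. 0.5*a*(T/2)^2 = (pf-p0)/2 => a = 4*(pf-p0)/T^2
a = 4*(9.7-0.7)/7^2 = 0.7347
t = 4 is in the deceleration phase (t > T/2).
p = pf - 0.5*a*(T-t)^2 = 9.7 - 0.5*0.7347*3^2
= 6.3939


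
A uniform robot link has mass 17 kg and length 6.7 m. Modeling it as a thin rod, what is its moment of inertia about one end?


I = (1/3) * m * L^2
= (1/3) * 17 * 6.7^2
= 0.333333 * 17 * 44.89
= 254.3767 kg*m^2


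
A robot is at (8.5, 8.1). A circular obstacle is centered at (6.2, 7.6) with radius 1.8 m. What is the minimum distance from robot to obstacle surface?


center_dist = sqrt((8.5-6.2)^2 + (8.1-7.6)^2)
= sqrt(5.29 + 0.25)
= 2.3537
min_dist = center_dist - radius = 2.3537 - 1.8 = 0.5537 m


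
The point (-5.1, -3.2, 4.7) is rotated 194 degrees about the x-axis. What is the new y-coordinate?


Rotation about x-axis: y' = y*cos(theta) - z*sin(theta)
= -3.2 * -0.9703 - 4.7 * -0.2419
= 4.242


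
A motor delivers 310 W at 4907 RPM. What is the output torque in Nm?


omega = 4907 * 2*pi/60 = 513.8598 rad/s
tau = P / omega = 310 / 513.8598
= 0.6033 Nm


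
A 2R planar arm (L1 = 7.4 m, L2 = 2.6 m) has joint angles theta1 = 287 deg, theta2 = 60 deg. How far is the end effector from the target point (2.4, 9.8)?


End effector via forward kinematics:
x = L1*cos(t1) + L2*cos(t1+t2) = 4.6969
y = L1*sin(t1) + L2*sin(t1+t2) = -7.6615
Distance to target:
d = sqrt((2.4 - 4.6969)^2 + (9.8 - -7.6615)^2)
= sqrt(5.2758 + 304.905)
= 17.6119 m


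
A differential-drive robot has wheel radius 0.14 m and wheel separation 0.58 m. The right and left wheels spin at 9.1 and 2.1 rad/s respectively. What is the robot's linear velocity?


vR = r*wR = 0.14*9.1 = 1.274 m/s
vL = r*wL = 0.14*2.1 = 0.294 m/s
v = (vR+vL)/2 = 0.784 m/s
omega = (vR-vL)/L = 1.6897 rad/s
linear velocity = 0.784 m/s


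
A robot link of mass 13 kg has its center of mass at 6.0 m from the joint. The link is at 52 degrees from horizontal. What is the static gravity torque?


tau = m*g*L*cos(angle)
= 13 * 9.81 * 6.0 * cos(52 deg)
= 13 * 9.81 * 6.0 * 0.6157
= 471.0918 Nm


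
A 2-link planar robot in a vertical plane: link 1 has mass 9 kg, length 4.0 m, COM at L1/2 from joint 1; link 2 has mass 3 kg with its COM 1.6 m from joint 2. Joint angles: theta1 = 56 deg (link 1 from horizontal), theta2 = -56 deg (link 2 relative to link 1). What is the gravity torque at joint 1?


Horizontal distance from joint 1 to link-1 COM:
  x_c1 = (L1/2)*cos(t1) = 2.0 * 0.5592 = 1.1184 m
Horizontal distance from joint 1 to link-2 COM:
  x_c2 = L1*cos(t1) + Lc2*cos(t1+t2)
       = 4.0*0.5592 + 1.6*1.0 = 3.8368 m
tau1 = m1*g*x_c1 + m2*g*x_c2
     = 9*9.81*1.1184 + 3*9.81*3.8368
     = 98.7423 + 112.9162
     = 211.6585 Nm


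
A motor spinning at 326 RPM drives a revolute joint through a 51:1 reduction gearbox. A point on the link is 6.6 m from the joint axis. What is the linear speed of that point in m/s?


omega_motor = 326 * 2*pi/60 = 34.1386 rad/s
omega_joint = omega_motor / 51 = 0.6694 rad/s
v = omega_joint * r = 0.6694 * 6.6
= 4.4179 m/s


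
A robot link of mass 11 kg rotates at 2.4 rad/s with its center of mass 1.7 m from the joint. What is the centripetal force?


F = m * omega^2 * r
= 11 * 2.4^2 * 1.7
= 11 * 5.76 * 1.7
= 107.712 N


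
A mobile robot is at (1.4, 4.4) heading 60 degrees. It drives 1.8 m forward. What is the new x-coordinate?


x_new = x0 + d*cos(theta)
= 1.4 + 1.8*cos(60)
= 1.4 + 0.9
= 2.3


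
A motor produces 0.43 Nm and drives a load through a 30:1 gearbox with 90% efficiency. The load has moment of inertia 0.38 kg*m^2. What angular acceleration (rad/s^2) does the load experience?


tau_out = tau_motor * N * eta
= 0.43 * 30 * 0.9 = 11.61 Nm
alpha = tau_out / I = 11.61 / 0.38
= 30.5526 rad/s^2


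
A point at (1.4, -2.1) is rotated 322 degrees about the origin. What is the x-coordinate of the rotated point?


x' = x*cos(theta) - y*sin(theta)
cos(322 deg) = 0.788, sin(322 deg) = -0.6157
x' = 1.4 * 0.788 - -2.1 * -0.6157
= 1.1032 - 1.2929
= -0.1897


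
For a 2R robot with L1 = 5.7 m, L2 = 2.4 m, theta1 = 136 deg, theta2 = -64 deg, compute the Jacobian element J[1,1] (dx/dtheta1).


J[1,1] = -L1*sin(t1) - L2*sin(t1+t2)
= -5.7*sin(136) - 2.4*sin(72)
= -6.2421


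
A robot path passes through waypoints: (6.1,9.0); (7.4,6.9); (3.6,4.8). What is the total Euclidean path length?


Segment lengths:
  seg1 = sqrt((1.3)^2 + (-2.1)^2) = 2.4698
  seg2 = sqrt((-3.8)^2 + (-2.1)^2) = 4.3417
Total = 6.8115


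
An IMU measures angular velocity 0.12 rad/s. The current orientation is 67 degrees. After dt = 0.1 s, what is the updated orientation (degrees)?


delta_theta = w * dt = 0.12 * 0.1 = 0.012 rad
= 0.6875 deg
theta_new = 67 + 0.6875 = 67.6875 deg


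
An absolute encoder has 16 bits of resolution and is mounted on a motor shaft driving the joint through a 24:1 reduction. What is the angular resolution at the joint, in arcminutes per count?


counts = 2^16 = 65536
effective counts at joint = 65536 * 24 = 1572864
resolution = 360*60 / 1572864
= 0.0137 arcmin/count


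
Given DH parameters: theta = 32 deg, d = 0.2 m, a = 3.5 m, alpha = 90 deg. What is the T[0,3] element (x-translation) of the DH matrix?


T[0,3] = a * cos(theta)
= 3.5 * cos(32 deg)
= 3.5 * 0.848
= 2.9682


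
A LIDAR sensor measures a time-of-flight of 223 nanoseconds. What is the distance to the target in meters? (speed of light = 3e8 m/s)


tof = 223 ns = 2.23e-07 s
dist = c * tof / 2
= 3e8 * 2.23e-07 / 2
= 33.45 m


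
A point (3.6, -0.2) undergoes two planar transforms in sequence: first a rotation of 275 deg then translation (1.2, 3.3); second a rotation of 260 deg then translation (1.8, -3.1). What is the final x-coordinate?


After transform 1:
x1 = cos(275)*3.6 - sin(275)*-0.2 + 1.2 = 1.3145
y1 = sin(275)*3.6 + cos(275)*-0.2 + 3.3 = -0.3037
After transform 2:
x2 = cos(260)*1.3145 - sin(260)*-0.3037 + 1.8
= 1.2726


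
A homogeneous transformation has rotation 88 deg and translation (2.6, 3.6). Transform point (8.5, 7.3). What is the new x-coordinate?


x' = cos(theta)*px - sin(theta)*py + tx
= 0.0349*8.5 - 0.9994*7.3 + 2.6
= -4.3989


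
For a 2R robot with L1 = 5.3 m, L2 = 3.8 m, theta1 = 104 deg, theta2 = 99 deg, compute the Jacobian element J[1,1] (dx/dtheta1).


J[1,1] = -L1*sin(t1) - L2*sin(t1+t2)
= -5.3*sin(104) - 3.8*sin(203)
= -3.6578


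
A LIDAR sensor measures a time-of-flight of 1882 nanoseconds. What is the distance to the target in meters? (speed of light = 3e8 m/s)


tof = 1882 ns = 1.882e-06 s
dist = c * tof / 2
= 3e8 * 1.882e-06 / 2
= 282.3 m


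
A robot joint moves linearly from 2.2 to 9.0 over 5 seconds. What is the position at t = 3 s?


s = t/T = 3/5 = 0.6
p(t) = p0 + (pf-p0)*s
= 2.2 + (9.0 - 2.2) * 0.6
= 6.28


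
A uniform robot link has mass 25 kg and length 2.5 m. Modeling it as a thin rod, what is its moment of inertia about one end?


I = (1/3) * m * L^2
= (1/3) * 25 * 2.5^2
= 0.333333 * 25 * 6.25
= 52.0833 kg*m^2


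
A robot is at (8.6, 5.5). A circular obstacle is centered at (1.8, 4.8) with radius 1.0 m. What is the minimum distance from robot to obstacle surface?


center_dist = sqrt((8.6-1.8)^2 + (5.5-4.8)^2)
= sqrt(46.24 + 0.49)
= 6.8359
min_dist = center_dist - radius = 6.8359 - 1.0 = 5.8359 m


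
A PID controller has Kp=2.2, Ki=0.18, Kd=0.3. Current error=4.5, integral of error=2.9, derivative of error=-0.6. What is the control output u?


u = Kp*e + Ki*int(e) + Kd*de/dt
= 2.2*4.5 + 0.18*2.9 + 0.3*(-0.6)
= 9.9 + 0.522 + -0.18
= 10.242


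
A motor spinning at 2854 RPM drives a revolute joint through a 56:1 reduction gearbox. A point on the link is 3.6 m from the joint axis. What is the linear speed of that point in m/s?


omega_motor = 2854 * 2*pi/60 = 298.8702 rad/s
omega_joint = omega_motor / 56 = 5.337 rad/s
v = omega_joint * r = 5.337 * 3.6
= 19.2131 m/s
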